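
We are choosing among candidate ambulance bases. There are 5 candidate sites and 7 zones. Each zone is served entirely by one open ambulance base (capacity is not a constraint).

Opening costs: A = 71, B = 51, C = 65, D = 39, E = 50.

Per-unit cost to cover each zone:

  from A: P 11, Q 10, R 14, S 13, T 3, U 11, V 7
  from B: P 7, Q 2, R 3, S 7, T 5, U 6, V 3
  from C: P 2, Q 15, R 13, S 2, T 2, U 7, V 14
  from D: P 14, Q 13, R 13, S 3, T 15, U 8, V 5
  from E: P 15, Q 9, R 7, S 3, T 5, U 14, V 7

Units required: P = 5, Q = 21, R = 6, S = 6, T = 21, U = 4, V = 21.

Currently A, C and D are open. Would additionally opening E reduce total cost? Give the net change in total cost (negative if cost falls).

Yes — net change −7 (cost falls by 7).

Current service cost with {A, C, D}: 485.
Adding E: each zone re-picks its cheapest; new service cost 428, saving 57.
Extra fixed cost: 50. Net change = 50 − 57 = -7.
(Totals: 660 → 653.)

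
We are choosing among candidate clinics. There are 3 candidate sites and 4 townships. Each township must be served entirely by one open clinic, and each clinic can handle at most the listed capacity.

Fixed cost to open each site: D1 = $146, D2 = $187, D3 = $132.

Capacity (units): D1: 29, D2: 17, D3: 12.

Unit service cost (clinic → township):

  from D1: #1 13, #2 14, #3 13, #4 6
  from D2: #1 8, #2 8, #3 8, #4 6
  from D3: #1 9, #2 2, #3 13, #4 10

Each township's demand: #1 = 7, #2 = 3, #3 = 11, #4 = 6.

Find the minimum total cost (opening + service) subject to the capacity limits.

Open {D1}: #1→D1 13·7=91, #2→D1 14·3=42, #3→D1 13·11=143, #4→D1 6·6=36.
Loads: D1 carries 27/29. Service 312; fixed 146; total 458.
Next best feasible plan costs 512.

Minimum total cost: 458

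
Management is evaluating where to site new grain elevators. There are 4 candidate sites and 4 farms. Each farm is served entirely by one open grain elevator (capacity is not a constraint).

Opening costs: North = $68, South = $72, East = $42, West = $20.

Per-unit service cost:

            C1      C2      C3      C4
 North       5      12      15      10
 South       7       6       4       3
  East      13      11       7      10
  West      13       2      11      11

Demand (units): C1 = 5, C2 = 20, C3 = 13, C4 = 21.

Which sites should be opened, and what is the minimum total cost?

For any fixed open set, each farm goes to its cheapest open site; total = fixed + service.
{South, West}: C1→South 7·5=35, C2→West 2·20=40, C3→South 4·13=52, C4→South 3·21=63. Service 190; fixed 92; total 282.
{South, East, West}: service 190 + fixed 134 = 324
{North, South, West}: service 180 + fixed 160 = 340
{North, South, East, West}: service 180 + fixed 202 = 382
No other subset beats 282.

Open South and West; minimum total cost 282.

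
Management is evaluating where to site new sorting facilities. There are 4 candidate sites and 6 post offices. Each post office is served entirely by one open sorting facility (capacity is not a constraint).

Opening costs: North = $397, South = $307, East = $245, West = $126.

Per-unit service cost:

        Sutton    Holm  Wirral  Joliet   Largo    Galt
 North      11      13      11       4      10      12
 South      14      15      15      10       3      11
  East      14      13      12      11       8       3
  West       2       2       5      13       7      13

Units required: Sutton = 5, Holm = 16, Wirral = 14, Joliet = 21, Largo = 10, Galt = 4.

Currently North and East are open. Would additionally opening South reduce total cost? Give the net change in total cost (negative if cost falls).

Current service cost with {North, East}: 593.
Adding South: each post office re-picks its cheapest; new service cost 543, saving 50.
Extra fixed cost: 307. Net change = 307 − 50 = 257.
(Totals: 1235 → 1492.)

No — net change +257 (cost rises by 257).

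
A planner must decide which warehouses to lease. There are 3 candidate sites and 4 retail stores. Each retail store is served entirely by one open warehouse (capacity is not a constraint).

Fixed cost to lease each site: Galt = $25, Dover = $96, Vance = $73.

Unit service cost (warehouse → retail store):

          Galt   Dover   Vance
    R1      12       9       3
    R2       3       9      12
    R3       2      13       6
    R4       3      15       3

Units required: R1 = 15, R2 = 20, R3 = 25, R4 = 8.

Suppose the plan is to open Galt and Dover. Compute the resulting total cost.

Each retail store is assigned to its cheapest site among the open ones.
{Galt, Dover}: R1→Dover 9·15=135, R2→Galt 3·20=60, R3→Galt 2·25=50, R4→Galt 3·8=24. Service 269; fixed 121; total 390.

Total cost: 390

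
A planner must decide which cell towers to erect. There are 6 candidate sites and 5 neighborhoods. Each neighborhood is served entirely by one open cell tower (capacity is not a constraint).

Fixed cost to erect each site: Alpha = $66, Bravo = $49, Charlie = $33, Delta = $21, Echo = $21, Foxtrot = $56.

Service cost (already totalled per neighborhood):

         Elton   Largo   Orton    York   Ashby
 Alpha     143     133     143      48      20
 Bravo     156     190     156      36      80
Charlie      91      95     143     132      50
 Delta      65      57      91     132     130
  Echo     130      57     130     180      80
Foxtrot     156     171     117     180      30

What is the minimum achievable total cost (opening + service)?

For any fixed open set, each neighborhood goes to its cheapest open site; total = fixed + service.
{Alpha, Delta}: Elton→Delta 65, Largo→Delta 57, Orton→Delta 91, York→Alpha 48, Ashby→Alpha 20. Service 281; fixed 87; total 368.
{Alpha, Delta, Echo}: service 281 + fixed 108 = 389
{Bravo, Delta}: service 329 + fixed 70 = 399
{Alpha, Bravo, Charlie, Delta, Echo, Foxtrot}: service 269 + fixed 246 = 515
No other subset beats 368.

Minimum total cost: 368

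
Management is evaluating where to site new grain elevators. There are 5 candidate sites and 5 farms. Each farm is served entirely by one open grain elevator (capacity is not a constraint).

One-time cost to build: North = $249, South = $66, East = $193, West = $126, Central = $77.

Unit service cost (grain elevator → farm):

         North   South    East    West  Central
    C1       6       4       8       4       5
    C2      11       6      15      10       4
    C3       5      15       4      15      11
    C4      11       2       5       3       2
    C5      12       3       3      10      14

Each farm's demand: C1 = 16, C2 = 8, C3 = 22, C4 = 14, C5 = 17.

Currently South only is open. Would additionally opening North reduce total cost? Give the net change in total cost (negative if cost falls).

Current service cost with {South}: 521.
Adding North: each farm re-picks its cheapest; new service cost 301, saving 220.
Extra fixed cost: 249. Net change = 249 − 220 = 29.
(Totals: 587 → 616.)

No — net change +29 (cost rises by 29).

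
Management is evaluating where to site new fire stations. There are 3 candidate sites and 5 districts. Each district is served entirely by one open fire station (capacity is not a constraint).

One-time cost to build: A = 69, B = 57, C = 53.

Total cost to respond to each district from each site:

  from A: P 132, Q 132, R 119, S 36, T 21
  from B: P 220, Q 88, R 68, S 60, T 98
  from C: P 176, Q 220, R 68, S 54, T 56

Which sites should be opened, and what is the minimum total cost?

Open A and B; minimum total cost 471.

For any fixed open set, each district goes to its cheapest open site; total = fixed + service.
{A, B}: P→A 132, Q→B 88, R→B 68, S→A 36, T→A 21. Service 345; fixed 126; total 471.
{A}: P→A 132, Q→A 132, R→A 119, S→A 36, T→A 21. Service 440; fixed 69; total 509.
{A, C}: P→A 132, Q→A 132, R→C 68, S→A 36, T→A 21. Service 389; fixed 122; total 511.
{A, B, C}: P→A 132, Q→B 88, R→B 68, S→A 36, T→A 21. Service 345; fixed 179; total 524.
No other subset beats 471.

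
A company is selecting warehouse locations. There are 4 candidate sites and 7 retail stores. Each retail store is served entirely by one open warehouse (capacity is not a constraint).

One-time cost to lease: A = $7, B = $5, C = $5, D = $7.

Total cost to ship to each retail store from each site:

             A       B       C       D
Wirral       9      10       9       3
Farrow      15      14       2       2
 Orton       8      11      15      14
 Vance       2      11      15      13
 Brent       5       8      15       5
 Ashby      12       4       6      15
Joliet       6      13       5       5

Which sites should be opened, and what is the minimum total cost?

For any fixed open set, each retail store goes to its cheapest open site; total = fixed + service.
{A, B, D}: Wirral→D 3, Farrow→D 2, Orton→A 8, Vance→A 2, Brent→A 5, Ashby→B 4, Joliet→D 5. Service 29; fixed 19; total 48.
{A, C}: service 37 + fixed 12 = 49
{A, C, D}: service 31 + fixed 19 = 50
{A, B, C, D}: Wirral→D 3, Farrow→C 2, Orton→A 8, Vance→A 2, Brent→A 5, Ashby→B 4, Joliet→C 5. Service 29; fixed 24; total 53.
(All 15 nonempty subsets were checked; A, B and D is lowest.)

Open A, B and D; minimum total cost 48.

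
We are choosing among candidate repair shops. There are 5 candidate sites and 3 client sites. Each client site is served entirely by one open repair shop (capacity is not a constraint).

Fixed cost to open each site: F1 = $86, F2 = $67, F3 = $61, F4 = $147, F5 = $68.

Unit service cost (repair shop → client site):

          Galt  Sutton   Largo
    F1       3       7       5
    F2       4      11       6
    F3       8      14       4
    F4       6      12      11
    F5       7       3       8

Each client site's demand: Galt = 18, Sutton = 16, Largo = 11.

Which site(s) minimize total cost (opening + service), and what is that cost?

Open F1 only; minimum total cost 307.

For any fixed open set, each client site goes to its cheapest open site; total = fixed + service.
{F1}: Galt→F1 3·18=54, Sutton→F1 7·16=112, Largo→F1 5·11=55. Service 221; fixed 86; total 307.
{F1, F5}: Galt→F1 3·18=54, Sutton→F5 3·16=48, Largo→F1 5·11=55. Service 157; fixed 154; total 311.
{F2, F5}: service 186 + fixed 135 = 321
{F1, F2, F3, F4, F5}: Galt→F1 3·18=54, Sutton→F5 3·16=48, Largo→F3 4·11=44. Service 146; fixed 429; total 575.
No other subset beats 307.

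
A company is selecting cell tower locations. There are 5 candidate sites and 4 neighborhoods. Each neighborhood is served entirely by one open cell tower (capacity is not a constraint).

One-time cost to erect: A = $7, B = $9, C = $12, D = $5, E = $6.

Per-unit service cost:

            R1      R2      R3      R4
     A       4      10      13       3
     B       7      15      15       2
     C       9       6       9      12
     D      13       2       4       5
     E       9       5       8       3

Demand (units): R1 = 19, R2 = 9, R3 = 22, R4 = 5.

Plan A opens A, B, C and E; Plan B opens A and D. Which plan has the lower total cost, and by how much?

Plan A: {A, B, C, E}: R1→A 4·19=76, R2→E 5·9=45, R3→E 8·22=176, R4→B 2·5=10. Service 307; fixed 34; total 341.
Plan B: {A, D}: R1→A 4·19=76, R2→D 2·9=18, R3→D 4·22=88, R4→A 3·5=15. Service 197; fixed 12; total 209.
Difference: |341 − 209| = 132.

Plan B is cheaper by 132.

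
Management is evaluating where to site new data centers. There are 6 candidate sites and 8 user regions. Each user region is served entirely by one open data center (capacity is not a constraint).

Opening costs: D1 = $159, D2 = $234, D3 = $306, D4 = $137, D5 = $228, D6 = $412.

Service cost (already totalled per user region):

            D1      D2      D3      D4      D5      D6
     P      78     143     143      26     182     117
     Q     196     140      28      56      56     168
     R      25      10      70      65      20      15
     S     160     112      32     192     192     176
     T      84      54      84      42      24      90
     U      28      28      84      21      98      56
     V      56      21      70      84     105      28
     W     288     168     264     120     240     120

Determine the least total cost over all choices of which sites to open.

Minimum total cost: 743

For any fixed open set, each user region goes to its cheapest open site; total = fixed + service.
{D4}: P→D4 26, Q→D4 56, R→D4 65, S→D4 192, T→D4 42, U→D4 21, V→D4 84, W→D4 120. Service 606; fixed 137; total 743.
{D2, D4}: service 408 + fixed 371 = 779
{D1, D4}: service 506 + fixed 296 = 802
{D1, D2, D3, D4, D5, D6}: P→D4 26, Q→D3 28, R→D2 10, S→D3 32, T→D5 24, U→D4 21, V→D2 21, W→D4 120. Service 282; fixed 1476; total 1758.
No other subset beats 743.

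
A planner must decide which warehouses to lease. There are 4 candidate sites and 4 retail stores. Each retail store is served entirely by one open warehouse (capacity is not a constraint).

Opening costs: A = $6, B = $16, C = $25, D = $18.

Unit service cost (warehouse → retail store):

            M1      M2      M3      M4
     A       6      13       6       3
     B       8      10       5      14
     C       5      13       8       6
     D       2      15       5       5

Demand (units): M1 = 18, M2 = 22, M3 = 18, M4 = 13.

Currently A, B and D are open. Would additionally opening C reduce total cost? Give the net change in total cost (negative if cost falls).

No — net change +25 (cost rises by 25).

Current service cost with {A, B, D}: 385.
Adding C: each retail store re-picks its cheapest; new service cost 385, saving 0.
Extra fixed cost: 25. Net change = 25 − 0 = 25.
(Totals: 425 → 450.)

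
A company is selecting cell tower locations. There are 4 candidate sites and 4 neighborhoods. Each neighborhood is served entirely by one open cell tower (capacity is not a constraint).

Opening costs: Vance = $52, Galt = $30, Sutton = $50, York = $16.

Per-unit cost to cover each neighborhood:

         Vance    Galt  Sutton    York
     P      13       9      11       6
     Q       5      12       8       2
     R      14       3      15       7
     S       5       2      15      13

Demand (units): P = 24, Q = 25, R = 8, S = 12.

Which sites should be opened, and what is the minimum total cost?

For any fixed open set, each neighborhood goes to its cheapest open site; total = fixed + service.
{Galt, York}: P→York 6·24=144, Q→York 2·25=50, R→Galt 3·8=24, S→Galt 2·12=24. Service 242; fixed 46; total 288.
{Galt, Sutton, York}: service 242 + fixed 96 = 338
{Vance, Galt, York}: service 242 + fixed 98 = 340
{Vance, Galt, Sutton, York}: service 242 + fixed 148 = 390
No other subset beats 288.

Open Galt and York; minimum total cost 288.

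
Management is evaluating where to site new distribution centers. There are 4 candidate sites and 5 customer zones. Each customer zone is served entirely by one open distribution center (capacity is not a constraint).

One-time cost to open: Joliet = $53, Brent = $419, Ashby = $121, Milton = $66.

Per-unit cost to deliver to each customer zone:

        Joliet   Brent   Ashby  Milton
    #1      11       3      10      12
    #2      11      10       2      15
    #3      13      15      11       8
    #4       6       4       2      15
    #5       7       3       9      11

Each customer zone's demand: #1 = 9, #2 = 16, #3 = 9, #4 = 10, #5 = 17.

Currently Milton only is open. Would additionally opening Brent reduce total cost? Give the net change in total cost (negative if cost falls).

No — net change +12 (cost rises by 12).

Current service cost with {Milton}: 757.
Adding Brent: each customer zone re-picks its cheapest; new service cost 350, saving 407.
Extra fixed cost: 419. Net change = 419 − 407 = 12.
(Totals: 823 → 835.)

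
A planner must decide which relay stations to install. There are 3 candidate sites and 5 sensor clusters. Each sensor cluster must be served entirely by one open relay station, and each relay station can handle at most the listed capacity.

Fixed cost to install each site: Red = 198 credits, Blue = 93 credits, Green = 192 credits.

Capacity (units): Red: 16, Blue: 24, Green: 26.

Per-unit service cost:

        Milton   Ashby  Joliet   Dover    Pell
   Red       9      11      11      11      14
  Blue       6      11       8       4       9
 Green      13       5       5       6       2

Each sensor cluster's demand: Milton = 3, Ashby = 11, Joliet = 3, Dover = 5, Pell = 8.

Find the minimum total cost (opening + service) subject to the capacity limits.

Open {Blue, Green}: Milton→Blue 6·3=18, Ashby→Green 5·11=55, Joliet→Green 5·3=15, Dover→Blue 4·5=20, Pell→Green 2·8=16.
Loads: Blue carries 8/24, Green carries 22/26. Service 124; fixed 285; total 409.
Next best feasible plan costs 418.

Minimum total cost: 409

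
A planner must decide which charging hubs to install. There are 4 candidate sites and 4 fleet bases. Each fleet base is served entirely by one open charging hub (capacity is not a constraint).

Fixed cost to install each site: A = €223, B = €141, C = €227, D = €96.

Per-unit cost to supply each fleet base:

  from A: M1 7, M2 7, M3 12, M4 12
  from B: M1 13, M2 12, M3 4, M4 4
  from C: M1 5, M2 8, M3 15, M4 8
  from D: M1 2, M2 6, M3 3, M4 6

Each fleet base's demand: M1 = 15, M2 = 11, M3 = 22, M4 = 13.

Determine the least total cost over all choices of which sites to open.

For any fixed open set, each fleet base goes to its cheapest open site; total = fixed + service.
{D}: M1→D 2·15=30, M2→D 6·11=66, M3→D 3·22=66, M4→D 6·13=78. Service 240; fixed 96; total 336.
{B, D}: service 214 + fixed 237 = 451
{A, D}: M1→D 2·15=30, M2→D 6·11=66, M3→D 3·22=66, M4→D 6·13=78. Service 240; fixed 319; total 559.
{A, B, C, D}: service 214 + fixed 687 = 901
No other subset beats 336.

Minimum total cost: 336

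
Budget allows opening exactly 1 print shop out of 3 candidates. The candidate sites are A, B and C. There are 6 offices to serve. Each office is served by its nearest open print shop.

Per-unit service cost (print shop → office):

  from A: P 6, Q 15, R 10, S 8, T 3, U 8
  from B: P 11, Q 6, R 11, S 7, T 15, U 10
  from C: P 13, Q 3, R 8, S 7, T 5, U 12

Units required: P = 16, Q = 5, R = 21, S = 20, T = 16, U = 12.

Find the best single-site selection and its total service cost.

Choose A only; total service cost 685.

With exactly 1 open, each office uses its cheapest among the chosen.
{A}: P→A 6·16=96, Q→A 15·5=75, R→A 10·21=210, S→A 8·20=160, T→A 3·16=48, U→A 8·12=96. Service cost 685.
{C}: service cost 755
{B}: service cost 937
Among all 3 size-1 choices, {A} is lowest.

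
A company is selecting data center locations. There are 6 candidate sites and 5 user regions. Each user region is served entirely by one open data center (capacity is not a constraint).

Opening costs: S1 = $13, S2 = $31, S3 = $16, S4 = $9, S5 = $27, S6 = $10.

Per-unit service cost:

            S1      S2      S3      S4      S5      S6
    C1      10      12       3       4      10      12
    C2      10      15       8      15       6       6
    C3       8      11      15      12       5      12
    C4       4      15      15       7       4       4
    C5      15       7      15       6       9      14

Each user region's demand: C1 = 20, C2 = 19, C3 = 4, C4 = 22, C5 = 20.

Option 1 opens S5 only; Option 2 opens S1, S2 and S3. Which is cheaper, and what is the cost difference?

Option 2 is cheaper by 97.

Option 1: {S5}: C1→S5 10·20=200, C2→S5 6·19=114, C3→S5 5·4=20, C4→S5 4·22=88, C5→S5 9·20=180. Service 602; fixed 27; total 629.
Option 2: {S1, S2, S3}: C1→S3 3·20=60, C2→S3 8·19=152, C3→S1 8·4=32, C4→S1 4·22=88, C5→S2 7·20=140. Service 472; fixed 60; total 532.
Difference: |629 − 532| = 97.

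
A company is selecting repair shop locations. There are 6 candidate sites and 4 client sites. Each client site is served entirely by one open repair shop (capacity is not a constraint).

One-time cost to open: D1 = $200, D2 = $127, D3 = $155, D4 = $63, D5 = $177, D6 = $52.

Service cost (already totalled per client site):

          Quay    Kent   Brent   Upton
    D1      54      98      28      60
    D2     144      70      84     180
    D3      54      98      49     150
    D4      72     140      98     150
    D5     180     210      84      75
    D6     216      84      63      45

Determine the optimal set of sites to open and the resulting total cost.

Open D4 and D6; minimum total cost 379.

For any fixed open set, each client site goes to its cheapest open site; total = fixed + service.
{D4, D6}: Quay→D4 72, Kent→D6 84, Brent→D6 63, Upton→D6 45. Service 264; fixed 115; total 379.
{D3, D6}: service 232 + fixed 207 = 439
{D1}: service 240 + fixed 200 = 440
{D1, D2, D3, D4, D5, D6}: Quay→D1 54, Kent→D2 70, Brent→D1 28, Upton→D6 45. Service 197; fixed 774; total 971.
No other subset beats 379.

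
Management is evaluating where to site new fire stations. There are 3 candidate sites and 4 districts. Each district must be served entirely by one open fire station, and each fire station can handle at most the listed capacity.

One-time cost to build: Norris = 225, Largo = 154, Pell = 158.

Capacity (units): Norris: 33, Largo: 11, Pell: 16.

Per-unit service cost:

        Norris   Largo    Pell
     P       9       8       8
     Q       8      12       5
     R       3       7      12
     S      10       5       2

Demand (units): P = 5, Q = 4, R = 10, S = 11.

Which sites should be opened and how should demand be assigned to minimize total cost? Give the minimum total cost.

Open {Norris}: P→Norris 9·5=45, Q→Norris 8·4=32, R→Norris 3·10=30, S→Norris 10·11=110.
Loads: Norris carries 30/33. Service 217; fixed 225; total 442.
Next best feasible plan costs 500.

Minimum total cost: 442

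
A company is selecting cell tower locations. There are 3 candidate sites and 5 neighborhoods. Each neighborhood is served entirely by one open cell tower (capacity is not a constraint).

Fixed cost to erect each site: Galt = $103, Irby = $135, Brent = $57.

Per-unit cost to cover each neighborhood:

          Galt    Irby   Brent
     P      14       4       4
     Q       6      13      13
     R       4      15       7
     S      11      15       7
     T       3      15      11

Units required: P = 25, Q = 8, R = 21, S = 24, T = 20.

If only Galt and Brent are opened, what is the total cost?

Each neighborhood is assigned to its cheapest site among the open ones.
{Galt, Brent}: P→Brent 4·25=100, Q→Galt 6·8=48, R→Galt 4·21=84, S→Brent 7·24=168, T→Galt 3·20=60. Service 460; fixed 160; total 620.

Total cost: 620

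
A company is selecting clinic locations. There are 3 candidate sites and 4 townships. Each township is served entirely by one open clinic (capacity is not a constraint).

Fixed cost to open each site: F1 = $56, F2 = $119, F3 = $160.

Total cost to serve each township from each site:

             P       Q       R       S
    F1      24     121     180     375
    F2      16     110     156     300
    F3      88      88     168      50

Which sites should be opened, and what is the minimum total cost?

For any fixed open set, each township goes to its cheapest open site; total = fixed + service.
{F1, F3}: P→F1 24, Q→F3 88, R→F3 168, S→F3 50. Service 330; fixed 216; total 546.
{F3}: service 394 + fixed 160 = 554
{F2, F3}: P→F2 16, Q→F3 88, R→F2 156, S→F3 50. Service 310; fixed 279; total 589.
{F1, F2, F3}: service 310 + fixed 335 = 645
(All 7 nonempty subsets were checked; F1 and F3 is lowest.)

Open F1 and F3; minimum total cost 546.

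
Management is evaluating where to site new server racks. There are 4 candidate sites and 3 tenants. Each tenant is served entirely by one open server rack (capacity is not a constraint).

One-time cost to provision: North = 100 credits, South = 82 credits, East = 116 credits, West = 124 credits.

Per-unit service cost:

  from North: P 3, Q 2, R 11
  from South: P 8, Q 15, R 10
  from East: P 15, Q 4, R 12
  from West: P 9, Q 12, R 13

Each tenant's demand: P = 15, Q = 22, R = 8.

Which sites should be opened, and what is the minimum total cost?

Open North only; minimum total cost 277.

For any fixed open set, each tenant goes to its cheapest open site; total = fixed + service.
{North}: P→North 3·15=45, Q→North 2·22=44, R→North 11·8=88. Service 177; fixed 100; total 277.
{North, South}: service 169 + fixed 182 = 351
{North, East}: service 177 + fixed 216 = 393
{North, South, East, West}: service 169 + fixed 422 = 591
No other subset beats 277.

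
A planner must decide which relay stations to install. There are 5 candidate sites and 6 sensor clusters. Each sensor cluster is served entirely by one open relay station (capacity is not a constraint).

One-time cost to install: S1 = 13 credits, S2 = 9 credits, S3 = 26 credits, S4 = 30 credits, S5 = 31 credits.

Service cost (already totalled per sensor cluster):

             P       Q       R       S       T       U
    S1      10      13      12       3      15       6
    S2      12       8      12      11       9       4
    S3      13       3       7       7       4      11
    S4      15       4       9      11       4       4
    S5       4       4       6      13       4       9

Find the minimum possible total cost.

For any fixed open set, each sensor cluster goes to its cheapest open site; total = fixed + service.
{S2}: P→S2 12, Q→S2 8, R→S2 12, S→S2 11, T→S2 9, U→S2 4. Service 56; fixed 9; total 65.
{S1, S2}: P→S1 10, Q→S2 8, R→S1 12, S→S1 3, T→S2 9, U→S2 4. Service 46; fixed 22; total 68.
{S1, S5}: service 27 + fixed 44 = 71
{S1, S2, S3, S4, S5}: service 24 + fixed 109 = 133
No other subset beats 65.

Minimum total cost: 65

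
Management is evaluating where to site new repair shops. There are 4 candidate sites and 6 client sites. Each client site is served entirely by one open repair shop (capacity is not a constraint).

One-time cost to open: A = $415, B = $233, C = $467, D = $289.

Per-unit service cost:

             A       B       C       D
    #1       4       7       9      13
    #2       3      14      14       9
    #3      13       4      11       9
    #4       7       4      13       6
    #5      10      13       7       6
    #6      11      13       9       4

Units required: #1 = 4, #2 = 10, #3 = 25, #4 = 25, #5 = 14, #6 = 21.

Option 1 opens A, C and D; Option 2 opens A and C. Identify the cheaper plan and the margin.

Option 1: {A, C, D}: #1→A 4·4=16, #2→A 3·10=30, #3→D 9·25=225, #4→D 6·25=150, #5→D 6·14=84, #6→D 4·21=84. Service 589; fixed 1171; total 1760.
Option 2: {A, C}: #1→A 4·4=16, #2→A 3·10=30, #3→C 11·25=275, #4→A 7·25=175, #5→C 7·14=98, #6→C 9·21=189. Service 783; fixed 882; total 1665.
Difference: |1760 − 1665| = 95.

Option 2 is cheaper by 95.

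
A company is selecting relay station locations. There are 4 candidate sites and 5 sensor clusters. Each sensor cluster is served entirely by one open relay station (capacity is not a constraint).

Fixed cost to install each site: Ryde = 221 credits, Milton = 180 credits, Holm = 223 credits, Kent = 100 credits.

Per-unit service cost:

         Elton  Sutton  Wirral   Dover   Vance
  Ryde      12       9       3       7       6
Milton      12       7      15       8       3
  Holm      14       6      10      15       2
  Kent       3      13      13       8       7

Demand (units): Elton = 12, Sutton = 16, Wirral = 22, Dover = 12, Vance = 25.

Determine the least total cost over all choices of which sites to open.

For any fixed open set, each sensor cluster goes to its cheapest open site; total = fixed + service.
{Ryde, Kent}: Elton→Kent 3·12=36, Sutton→Ryde 9·16=144, Wirral→Ryde 3·22=66, Dover→Ryde 7·12=84, Vance→Ryde 6·25=150. Service 480; fixed 321; total 801.
{Ryde}: Elton→Ryde 12·12=144, Sutton→Ryde 9·16=144, Wirral→Ryde 3·22=66, Dover→Ryde 7·12=84, Vance→Ryde 6·25=150. Service 588; fixed 221; total 809.
{Holm, Kent}: service 498 + fixed 323 = 821
{Ryde, Milton, Holm, Kent}: service 332 + fixed 724 = 1056
No other subset beats 801.

Minimum total cost: 801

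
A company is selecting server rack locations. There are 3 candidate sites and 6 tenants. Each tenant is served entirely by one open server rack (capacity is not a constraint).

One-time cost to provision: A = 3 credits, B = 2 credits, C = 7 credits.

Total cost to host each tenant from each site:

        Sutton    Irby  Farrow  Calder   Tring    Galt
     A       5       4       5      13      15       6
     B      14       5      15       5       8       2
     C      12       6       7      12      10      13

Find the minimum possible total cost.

Minimum total cost: 34

For any fixed open set, each tenant goes to its cheapest open site; total = fixed + service.
{A, B}: Sutton→A 5, Irby→A 4, Farrow→A 5, Calder→B 5, Tring→B 8, Galt→B 2. Service 29; fixed 5; total 34.
{A, B, C}: Sutton→A 5, Irby→A 4, Farrow→A 5, Calder→B 5, Tring→B 8, Galt→B 2. Service 29; fixed 12; total 41.
{B, C}: service 39 + fixed 9 = 48
{B}: Sutton→B 14, Irby→B 5, Farrow→B 15, Calder→B 5, Tring→B 8, Galt→B 2. Service 49; fixed 2; total 51.
No other subset beats 34.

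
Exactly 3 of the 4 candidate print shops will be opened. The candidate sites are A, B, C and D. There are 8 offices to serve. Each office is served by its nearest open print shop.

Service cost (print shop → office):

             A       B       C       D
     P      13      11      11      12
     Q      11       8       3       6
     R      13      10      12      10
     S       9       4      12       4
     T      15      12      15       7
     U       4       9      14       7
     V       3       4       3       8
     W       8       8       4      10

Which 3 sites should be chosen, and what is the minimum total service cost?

With exactly 3 open, each office uses its cheapest among the chosen.
{A, C, D}: P→C 11, Q→C 3, R→D 10, S→D 4, T→D 7, U→A 4, V→A 3, W→C 4. Service cost 46.
{B, C, D}: service cost 49
{A, B, C}: service cost 51
Among all 4 size-3 choices, {A, C, D} is lowest.

Choose A, C and D; total service cost 46.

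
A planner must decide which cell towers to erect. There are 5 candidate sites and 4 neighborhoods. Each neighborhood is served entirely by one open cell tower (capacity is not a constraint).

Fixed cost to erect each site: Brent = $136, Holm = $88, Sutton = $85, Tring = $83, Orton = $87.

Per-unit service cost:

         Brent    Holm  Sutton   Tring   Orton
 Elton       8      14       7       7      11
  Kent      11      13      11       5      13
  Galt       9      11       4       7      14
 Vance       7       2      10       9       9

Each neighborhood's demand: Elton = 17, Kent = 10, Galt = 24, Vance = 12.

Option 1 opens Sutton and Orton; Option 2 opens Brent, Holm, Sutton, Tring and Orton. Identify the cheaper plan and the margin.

Option 1 is cheaper by 163.

Option 1: {Sutton, Orton}: Elton→Sutton 7·17=119, Kent→Sutton 11·10=110, Galt→Sutton 4·24=96, Vance→Orton 9·12=108. Service 433; fixed 172; total 605.
Option 2: {Brent, Holm, Sutton, Tring, Orton}: Elton→Sutton 7·17=119, Kent→Tring 5·10=50, Galt→Sutton 4·24=96, Vance→Holm 2·12=24. Service 289; fixed 479; total 768.
Difference: |605 − 768| = 163.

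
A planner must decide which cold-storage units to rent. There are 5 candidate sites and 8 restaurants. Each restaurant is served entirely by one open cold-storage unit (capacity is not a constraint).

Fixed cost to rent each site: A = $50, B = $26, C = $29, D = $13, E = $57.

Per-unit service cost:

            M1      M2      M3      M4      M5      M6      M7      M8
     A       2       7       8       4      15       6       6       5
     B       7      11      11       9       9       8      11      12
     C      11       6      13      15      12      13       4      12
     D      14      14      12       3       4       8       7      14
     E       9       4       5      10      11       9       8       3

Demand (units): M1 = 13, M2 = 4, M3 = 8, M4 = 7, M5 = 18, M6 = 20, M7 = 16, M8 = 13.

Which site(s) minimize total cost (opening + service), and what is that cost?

For any fixed open set, each restaurant goes to its cheapest open site; total = fixed + service.
{A, C, D, E}: M1→A 2·13=26, M2→E 4·4=16, M3→E 5·8=40, M4→D 3·7=21, M5→D 4·18=72, M6→A 6·20=120, M7→C 4·16=64, M8→E 3·13=39. Service 398; fixed 149; total 547.
{A, C, D}: service 456 + fixed 92 = 548
{A, D, E}: service 430 + fixed 120 = 550
{A, B, C, D, E}: service 398 + fixed 175 = 573
No other subset beats 547.

Open A, C, D and E; minimum total cost 547.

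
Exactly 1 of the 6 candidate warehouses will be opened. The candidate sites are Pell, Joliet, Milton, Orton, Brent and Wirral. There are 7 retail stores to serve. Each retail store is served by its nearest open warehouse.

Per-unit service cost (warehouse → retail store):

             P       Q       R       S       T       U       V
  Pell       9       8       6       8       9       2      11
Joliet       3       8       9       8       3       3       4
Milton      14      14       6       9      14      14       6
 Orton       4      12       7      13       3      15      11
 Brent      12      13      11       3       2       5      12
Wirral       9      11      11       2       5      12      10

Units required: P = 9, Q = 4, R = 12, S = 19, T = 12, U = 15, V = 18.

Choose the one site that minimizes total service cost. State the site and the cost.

Choose Joliet only; total service cost 472.

With exactly 1 open, each retail store uses its cheapest among the chosen.
{Joliet}: P→Joliet 3·9=27, Q→Joliet 8·4=32, R→Joliet 9·12=108, S→Joliet 8·19=152, T→Joliet 3·12=36, U→Joliet 3·15=45, V→Joliet 4·18=72. Service cost 472.
{Brent}: service cost 664
{Pell}: service cost 673
Among all 6 size-1 choices, {Joliet} is lowest.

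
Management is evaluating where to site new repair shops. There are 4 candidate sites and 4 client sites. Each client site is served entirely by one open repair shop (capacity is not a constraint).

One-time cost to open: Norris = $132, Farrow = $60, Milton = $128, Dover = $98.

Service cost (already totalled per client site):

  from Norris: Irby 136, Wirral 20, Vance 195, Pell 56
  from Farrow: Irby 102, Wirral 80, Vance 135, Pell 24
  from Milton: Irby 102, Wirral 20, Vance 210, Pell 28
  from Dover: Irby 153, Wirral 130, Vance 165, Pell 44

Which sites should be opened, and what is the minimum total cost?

Open Farrow only; minimum total cost 401.

For any fixed open set, each client site goes to its cheapest open site; total = fixed + service.
{Farrow}: Irby→Farrow 102, Wirral→Farrow 80, Vance→Farrow 135, Pell→Farrow 24. Service 341; fixed 60; total 401.
{Farrow, Milton}: service 281 + fixed 188 = 469
{Norris, Farrow}: service 281 + fixed 192 = 473
{Norris, Farrow, Milton, Dover}: Irby→Farrow 102, Wirral→Norris 20, Vance→Farrow 135, Pell→Farrow 24. Service 281; fixed 418; total 699.
No other subset beats 401.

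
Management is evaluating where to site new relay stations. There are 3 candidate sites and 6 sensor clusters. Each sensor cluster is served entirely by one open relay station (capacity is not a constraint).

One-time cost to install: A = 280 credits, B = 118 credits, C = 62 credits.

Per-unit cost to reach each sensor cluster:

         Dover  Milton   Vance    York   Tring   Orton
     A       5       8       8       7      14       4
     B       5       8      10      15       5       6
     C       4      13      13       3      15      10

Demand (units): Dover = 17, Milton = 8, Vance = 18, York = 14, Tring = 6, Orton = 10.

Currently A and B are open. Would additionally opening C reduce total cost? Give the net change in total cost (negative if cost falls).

Yes — net change −11 (cost falls by 11).

Current service cost with {A, B}: 461.
Adding C: each sensor cluster re-picks its cheapest; new service cost 388, saving 73.
Extra fixed cost: 62. Net change = 62 − 73 = -11.
(Totals: 859 → 848.)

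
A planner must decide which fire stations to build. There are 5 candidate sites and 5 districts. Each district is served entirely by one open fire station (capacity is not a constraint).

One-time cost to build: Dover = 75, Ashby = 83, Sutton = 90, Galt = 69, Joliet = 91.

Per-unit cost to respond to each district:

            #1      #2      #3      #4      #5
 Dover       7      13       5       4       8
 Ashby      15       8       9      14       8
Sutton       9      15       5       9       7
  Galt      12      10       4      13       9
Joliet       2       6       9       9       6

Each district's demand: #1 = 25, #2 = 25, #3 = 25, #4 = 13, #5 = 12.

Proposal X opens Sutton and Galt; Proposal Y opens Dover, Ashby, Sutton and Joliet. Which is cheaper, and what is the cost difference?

Proposal Y is cheaper by 147.

Proposal X: {Sutton, Galt}: #1→Sutton 9·25=225, #2→Galt 10·25=250, #3→Galt 4·25=100, #4→Sutton 9·13=117, #5→Sutton 7·12=84. Service 776; fixed 159; total 935.
Proposal Y: {Dover, Ashby, Sutton, Joliet}: #1→Joliet 2·25=50, #2→Joliet 6·25=150, #3→Dover 5·25=125, #4→Dover 4·13=52, #5→Joliet 6·12=72. Service 449; fixed 339; total 788.
Difference: |935 − 788| = 147.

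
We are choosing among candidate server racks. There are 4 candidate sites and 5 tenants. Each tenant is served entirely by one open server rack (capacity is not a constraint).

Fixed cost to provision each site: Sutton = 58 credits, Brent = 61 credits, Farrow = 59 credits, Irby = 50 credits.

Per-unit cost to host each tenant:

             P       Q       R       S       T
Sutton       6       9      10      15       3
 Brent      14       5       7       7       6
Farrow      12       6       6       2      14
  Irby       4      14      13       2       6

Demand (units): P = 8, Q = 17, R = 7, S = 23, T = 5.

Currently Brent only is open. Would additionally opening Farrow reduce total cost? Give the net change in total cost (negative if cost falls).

Current service cost with {Brent}: 437.
Adding Farrow: each tenant re-picks its cheapest; new service cost 299, saving 138.
Extra fixed cost: 59. Net change = 59 − 138 = -79.
(Totals: 498 → 419.)

Yes — net change −79 (cost falls by 79).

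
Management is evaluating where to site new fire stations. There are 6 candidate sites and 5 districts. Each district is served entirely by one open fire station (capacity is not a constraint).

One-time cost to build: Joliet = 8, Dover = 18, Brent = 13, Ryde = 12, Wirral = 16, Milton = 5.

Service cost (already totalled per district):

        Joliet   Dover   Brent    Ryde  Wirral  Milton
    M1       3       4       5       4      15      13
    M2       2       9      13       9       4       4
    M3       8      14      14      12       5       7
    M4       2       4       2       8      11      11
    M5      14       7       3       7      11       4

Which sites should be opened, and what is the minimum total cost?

Open Joliet and Milton; minimum total cost 31.

For any fixed open set, each district goes to its cheapest open site; total = fixed + service.
{Joliet, Milton}: M1→Joliet 3, M2→Joliet 2, M3→Milton 7, M4→Joliet 2, M5→Milton 4. Service 18; fixed 13; total 31.
{Joliet}: M1→Joliet 3, M2→Joliet 2, M3→Joliet 8, M4→Joliet 2, M5→Joliet 14. Service 29; fixed 8; total 37.
{Joliet, Brent}: service 18 + fixed 21 = 39
{Joliet, Dover, Brent, Ryde, Wirral, Milton}: M1→Joliet 3, M2→Joliet 2, M3→Wirral 5, M4→Joliet 2, M5→Brent 3. Service 15; fixed 72; total 87.
No other subset beats 31.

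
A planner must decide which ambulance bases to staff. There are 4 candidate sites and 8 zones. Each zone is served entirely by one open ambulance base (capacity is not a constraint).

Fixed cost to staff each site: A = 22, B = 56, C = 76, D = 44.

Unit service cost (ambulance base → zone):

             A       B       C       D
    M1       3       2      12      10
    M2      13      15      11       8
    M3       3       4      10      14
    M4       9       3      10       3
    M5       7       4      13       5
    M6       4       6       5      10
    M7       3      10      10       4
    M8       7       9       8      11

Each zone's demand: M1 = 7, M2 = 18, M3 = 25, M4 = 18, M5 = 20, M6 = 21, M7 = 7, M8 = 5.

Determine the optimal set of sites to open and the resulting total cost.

For any fixed open set, each zone goes to its cheapest open site; total = fixed + service.
{A, D}: M1→A 3·7=21, M2→D 8·18=144, M3→A 3·25=75, M4→D 3·18=54, M5→D 5·20=100, M6→A 4·21=84, M7→A 3·7=21, M8→A 7·5=35. Service 534; fixed 66; total 600.
{A, B, D}: service 507 + fixed 122 = 629
{A, B}: M1→B 2·7=14, M2→A 13·18=234, M3→A 3·25=75, M4→B 3·18=54, M5→B 4·20=80, M6→A 4·21=84, M7→A 3·7=21, M8→A 7·5=35. Service 597; fixed 78; total 675.
{A, B, C, D}: service 507 + fixed 198 = 705
(All 15 nonempty subsets were checked; A and D is lowest.)

Open A and D; minimum total cost 600.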